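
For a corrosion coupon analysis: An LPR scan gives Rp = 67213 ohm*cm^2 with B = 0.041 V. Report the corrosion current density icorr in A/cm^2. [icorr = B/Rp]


Apply the Stern-Geary relation: icorr = B / Rp
icorr = 0.041 / 67213 = 6.1×10^-7 A/cm^2

6.1×10^-7 A/cm^2


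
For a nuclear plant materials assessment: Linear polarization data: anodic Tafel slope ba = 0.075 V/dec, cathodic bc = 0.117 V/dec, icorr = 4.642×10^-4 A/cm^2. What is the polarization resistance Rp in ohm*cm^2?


Apply the Stern-Geary equation: Rp = ba*bc / (2.303*icorr*(ba+bc))
ba*bc = 0.075*0.117 = 0.008775
ba+bc = 0.192; 2.303*icorr*(ba+bc) = 2.303*4.642×10^-4*0.192 = 2.052581×10^-4
Rp = 0.008775 / 2.052581×10^-4 = 42.8 ohm*cm^2

42.8 ohm*cm^2


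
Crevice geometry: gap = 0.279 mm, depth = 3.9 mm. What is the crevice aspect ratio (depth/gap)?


Aspect ratio = depth / gap
Ratio = 3.9 / 0.279 = 14.0

14.0


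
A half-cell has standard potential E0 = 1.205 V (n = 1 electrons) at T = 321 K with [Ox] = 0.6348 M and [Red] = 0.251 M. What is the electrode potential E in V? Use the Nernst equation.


Apply the Nernst equation: E = E0 + (RT/nF)*ln([Ox]/[Red])
Step 1: RT/nF = 8.314*321/(1*96485) = 0.0276602 V
Step 2: [Ox]/[Red] = 0.6348/0.251 = 2.529084
Step 3: ln(2.529084) = 0.927857
Step 4: correction = 0.0276602 * 0.927857 = 0.0257 V
E = 1.205 + 0.0257 = 1.2307 V

1.2307 V


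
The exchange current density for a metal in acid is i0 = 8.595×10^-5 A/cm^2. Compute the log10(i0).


i0 = 8.595×10^-5 A/cm^2
log10(i0) = -4.066

-4.066


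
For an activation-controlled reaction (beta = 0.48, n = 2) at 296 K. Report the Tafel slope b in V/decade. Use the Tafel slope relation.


Apply the Tafel slope relation: b = 2.303*R*T/(beta*n*F)
Numerator: 2.303 * 8.314 * 296 = 5667.55
Denominator: 0.48 * 2 * 96485 = 92625.6
b = 5667.55 / 92625.6 = 0.061 V/decade

0.061 V/decade


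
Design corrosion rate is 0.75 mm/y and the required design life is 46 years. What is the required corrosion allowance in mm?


Corrosion allowance = CR × design life
CA = 0.75 * 46 = 34.5 mm

34.5 mm


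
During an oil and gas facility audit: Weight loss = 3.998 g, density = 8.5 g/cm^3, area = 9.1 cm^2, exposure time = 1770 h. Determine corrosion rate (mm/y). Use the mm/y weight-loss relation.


Apply the mm/y weight-loss relation: CR = 87600 * W / (D * A * T)
Numerator: 87600 * 3.998 = 350224.8
Denominator: 8.5 * 9.1 * 1770 = 136909.5
CR = 350224.8 / 136909.5 = 2.55808 mm/y

2.55808 mm/y


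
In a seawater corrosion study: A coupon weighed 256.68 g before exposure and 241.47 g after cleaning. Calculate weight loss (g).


Weight loss = initial − final
WL = 256.68 − 241.47 = 15.21 g

15.21 g


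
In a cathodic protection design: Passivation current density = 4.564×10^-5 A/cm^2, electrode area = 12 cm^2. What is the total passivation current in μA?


I = i_pass * A, then convert A → μA (×10^6)
I = 4.564×10^-5 * 12 * 10^6 = 547.68 μA

547.68 μA


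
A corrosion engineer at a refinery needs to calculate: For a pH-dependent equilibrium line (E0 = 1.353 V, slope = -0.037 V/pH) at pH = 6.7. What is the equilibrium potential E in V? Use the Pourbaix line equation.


Apply the Pourbaix line equation: E = E0 + slope*pH
E = 1.353 + (-0.037)*6.7 = 1.353 + (-0.2479) = 1.1051 V
Rounded to 4 decimal places: E = 1.1051 V

1.1051 V


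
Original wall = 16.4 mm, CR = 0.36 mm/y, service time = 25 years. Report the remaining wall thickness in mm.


Remaining wall = original − CR × time
t = 16.4 − 0.36*25 = 16.4 − 9.0 = 7.4 mm

7.4 mm


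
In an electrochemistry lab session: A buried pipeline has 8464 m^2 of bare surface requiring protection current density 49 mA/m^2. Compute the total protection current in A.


I = area * current density, then convert mA → A (÷1000)
I = 8464 * 49 / 1000 = 414.74 A

414.74 A


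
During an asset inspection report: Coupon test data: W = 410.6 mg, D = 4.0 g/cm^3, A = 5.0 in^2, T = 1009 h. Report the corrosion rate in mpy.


Apply the mpy weight-loss relation: CR = 534 * W / (D * A * T)
Numerator: 534 * 410.6 = 219260.4
Denominator: 4.0 * 5.0 * 1009 = 20180.0
CR = 219260.4 / 20180.0 = 10.865 mpy

10.865 mpy


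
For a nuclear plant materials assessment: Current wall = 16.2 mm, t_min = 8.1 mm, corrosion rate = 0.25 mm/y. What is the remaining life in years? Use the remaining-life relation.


Apply the remaining-life relation: RL = (t_current − t_min) / CR
RL = (16.2 − 8.1) / 0.25 = 8.1 / 0.25 = 32.4 years

32.4 years


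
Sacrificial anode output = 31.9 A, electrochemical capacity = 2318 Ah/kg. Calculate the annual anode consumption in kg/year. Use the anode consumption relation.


Annual consumption = current * hours per year / capacity
Rate = 31.9 * 8760 / 2318 = 120.6 kg/year

120.6 kg/year


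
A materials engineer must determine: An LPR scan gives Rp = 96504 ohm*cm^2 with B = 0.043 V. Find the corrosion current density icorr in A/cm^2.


Apply the Stern-Geary relation: icorr = B / Rp
icorr = 0.043 / 96504 = 4.456×10^-7 A/cm^2

4.456×10^-7 A/cm^2


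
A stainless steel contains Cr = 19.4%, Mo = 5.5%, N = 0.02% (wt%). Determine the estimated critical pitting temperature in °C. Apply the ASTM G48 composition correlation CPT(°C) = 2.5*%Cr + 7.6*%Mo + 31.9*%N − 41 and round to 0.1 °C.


Apply the ASTM G48 empirical CPT estimate: CPT(°C) = 2.5*%Cr + 7.6*%Mo + 31.9*%N − 41
2.5*19.4 = 48.5; 7.6*5.5 = 41.8; 31.9*0.02 = 0.638
CPT = 48.5 + 41.8 + 0.638 − 41 = 49.938 °C
Rounded to 0.1 °C: CPT ≈ 49.9 °C

49.9 °C


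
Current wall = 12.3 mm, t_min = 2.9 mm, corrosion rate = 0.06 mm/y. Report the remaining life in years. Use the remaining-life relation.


Apply the remaining-life relation: RL = (t_current − t_min) / CR
RL = (12.3 − 2.9) / 0.06 = 9.4 / 0.06 = 156.7 years

156.7 years


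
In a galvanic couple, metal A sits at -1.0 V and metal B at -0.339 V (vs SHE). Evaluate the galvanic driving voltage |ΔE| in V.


Driving voltage is the absolute potential difference.
|ΔE| = |-1.0 − (-0.339)| = 0.661 V

0.661 V


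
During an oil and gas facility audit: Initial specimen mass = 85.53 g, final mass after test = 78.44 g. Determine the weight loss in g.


Weight loss = initial − final
WL = 85.53 − 78.44 = 7.09 g

7.09 g


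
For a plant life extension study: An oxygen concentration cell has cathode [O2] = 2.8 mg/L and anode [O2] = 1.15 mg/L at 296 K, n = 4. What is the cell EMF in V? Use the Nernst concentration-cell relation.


Apply the Nernst concentration-cell relation: E = (RT/nF)*ln(C_cathode/C_anode)
RT/nF = 8.314*296/(4*96485) = 0.00637649 V
ln(2.8/1.15) = 0.88986
E = 0.00637649 * 0.88986 = 0.00567 V

0.00567 V


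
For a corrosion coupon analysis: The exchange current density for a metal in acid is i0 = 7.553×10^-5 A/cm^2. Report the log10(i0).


i0 = 7.553×10^-5 A/cm^2
log10(i0) = -4.122

-4.122


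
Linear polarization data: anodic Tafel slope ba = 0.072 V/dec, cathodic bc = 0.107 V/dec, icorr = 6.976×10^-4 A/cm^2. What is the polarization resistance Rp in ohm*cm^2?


Apply the Stern-Geary equation: Rp = ba*bc / (2.303*icorr*(ba+bc))
ba*bc = 0.072*0.107 = 0.007704
ba+bc = 0.179; 2.303*icorr*(ba+bc) = 2.303*6.976×10^-4*0.179 = 2.8757653×10^-4
Rp = 0.007704 / 2.8757653×10^-4 = 26.8 ohm*cm^2

26.8 ohm*cm^2


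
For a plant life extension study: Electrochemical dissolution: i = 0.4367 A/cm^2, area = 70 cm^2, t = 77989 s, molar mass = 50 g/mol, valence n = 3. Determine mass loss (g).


Apply Faraday's law: m = i*A*t*M / (n*F)
Total charge passed Q = i*A*t = 0.4367*70*77989 = 2384045.741 C
m = Q*M/(n*F) = 2384045.741*50/(3*96485) = 411.816 g

411.816 g


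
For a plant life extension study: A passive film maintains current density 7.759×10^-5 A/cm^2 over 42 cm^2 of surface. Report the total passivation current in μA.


I = i_pass * A, then convert A → μA (×10^6)
I = 7.759×10^-5 * 42 * 10^6 = 3258.78 μA

3258.78 μA


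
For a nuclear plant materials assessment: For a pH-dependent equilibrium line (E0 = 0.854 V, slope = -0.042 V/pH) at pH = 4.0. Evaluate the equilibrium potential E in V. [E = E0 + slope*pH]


Apply the Pourbaix line equation: E = E0 + slope*pH
E = 0.854 + (-0.042)*4.0 = 0.854 + (-0.168) = 0.686 V
Rounded to 3 decimal places: E = 0.686 V

0.686 V


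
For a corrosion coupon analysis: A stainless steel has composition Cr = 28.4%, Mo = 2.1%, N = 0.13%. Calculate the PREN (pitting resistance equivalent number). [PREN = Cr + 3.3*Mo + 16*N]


Apply the PREN formula: PREN = Cr + 3.3*Mo + 16*N
PREN = 28.4 + 3.3*2.1 + 16*0.13
PREN = 28.4 + 6.93 + 2.08 = 37.41

37.41


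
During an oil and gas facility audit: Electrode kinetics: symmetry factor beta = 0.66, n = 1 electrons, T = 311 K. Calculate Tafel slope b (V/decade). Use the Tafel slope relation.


Apply the Tafel slope relation: b = 2.303*R*T/(beta*n*F)
Numerator: 2.303 * 8.314 * 311 = 5954.76
Denominator: 0.66 * 1 * 96485 = 63680.1
b = 5954.76 / 63680.1 = 0.094 V/decade

0.094 V/decade


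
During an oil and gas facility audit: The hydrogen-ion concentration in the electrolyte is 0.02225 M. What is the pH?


pH = −log10[H+]
pH = −log10(0.02225) = 1.65

1.65


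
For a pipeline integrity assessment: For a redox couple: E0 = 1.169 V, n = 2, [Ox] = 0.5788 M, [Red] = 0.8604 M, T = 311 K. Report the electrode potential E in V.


Apply the Nernst equation: E = E0 + (RT/nF)*ln([Ox]/[Red])
Step 1: RT/nF = 8.314*311/(2*96485) = 0.01339925 V
Step 2: [Ox]/[Red] = 0.5788/0.8604 = 0.67271
Step 3: ln(0.67271) = -0.396441
Step 4: correction = 0.01339925 * -0.396441 = -0.0053 V
E = 1.169 + -0.0053 = 1.1637 V

1.1637 V


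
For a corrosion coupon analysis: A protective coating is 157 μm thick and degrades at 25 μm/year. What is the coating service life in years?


Service life = thickness / degradation rate
Life = 157 / 25 = 6.3 years

6.3 years


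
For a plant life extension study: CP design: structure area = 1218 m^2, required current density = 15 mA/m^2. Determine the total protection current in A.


I = area * current density, then convert mA → A (÷1000)
I = 1218 * 15 / 1000 = 18.27 A

18.27 A


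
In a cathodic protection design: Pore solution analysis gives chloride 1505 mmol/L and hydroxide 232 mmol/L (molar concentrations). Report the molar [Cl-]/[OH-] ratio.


Threshold parameter = [Cl-] / [OH-] (molar basis; both in mmol/L, so units cancel)
Ratio = 1505 / 232 = 6.49

6.49


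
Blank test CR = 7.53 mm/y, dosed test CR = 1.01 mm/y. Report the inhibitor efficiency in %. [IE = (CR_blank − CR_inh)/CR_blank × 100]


Apply the inhibitor-efficiency definition: IE = (CR_blank − CR_inh)/CR_blank × 100
IE = (7.53 − 1.01) / 7.53 × 100
IE = 6.52 / 7.53 × 100 = 86.6 %

86.6 %


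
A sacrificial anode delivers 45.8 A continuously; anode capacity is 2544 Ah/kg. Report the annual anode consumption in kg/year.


Annual consumption = current * hours per year / capacity
Rate = 45.8 * 8760 / 2544 = 157.7 kg/year

157.7 kg/year


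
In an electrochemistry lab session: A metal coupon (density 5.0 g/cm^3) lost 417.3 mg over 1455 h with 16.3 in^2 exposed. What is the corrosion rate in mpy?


Apply the mpy weight-loss relation: CR = 534 * W / (D * A * T)
Numerator: 534 * 417.3 = 222838.2
Denominator: 5.0 * 16.3 * 1455 = 118582.5
CR = 222838.2 / 118582.5 = 1.8792 mpy

1.8792 mpy


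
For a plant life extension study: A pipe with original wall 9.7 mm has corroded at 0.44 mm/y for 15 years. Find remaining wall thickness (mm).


Remaining wall = original − CR × time
t = 9.7 − 0.44*15 = 9.7 − 6.6 = 3.1 mm

3.1 mm


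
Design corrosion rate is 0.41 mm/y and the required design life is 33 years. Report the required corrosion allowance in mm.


Corrosion allowance = CR × design life
CA = 0.41 * 33 = 13.53 mm

13.53 mm


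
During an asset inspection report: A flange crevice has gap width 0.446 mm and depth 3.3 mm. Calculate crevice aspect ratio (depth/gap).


Aspect ratio = depth / gap
Ratio = 3.3 / 0.446 = 7.4

7.4


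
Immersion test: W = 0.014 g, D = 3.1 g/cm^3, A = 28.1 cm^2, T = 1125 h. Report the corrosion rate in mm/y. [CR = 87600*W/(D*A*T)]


Apply the mm/y weight-loss relation: CR = 87600 * W / (D * A * T)
Numerator: 87600 * 0.014 = 1226.4
Denominator: 3.1 * 28.1 * 1125 = 97998.75
CR = 1226.4 / 97998.75 = 0.0125 mm/y

0.0125 mm/y


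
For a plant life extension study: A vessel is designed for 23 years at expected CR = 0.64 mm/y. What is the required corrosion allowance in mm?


Corrosion allowance = CR × design life
CA = 0.64 * 23 = 14.72 mm

14.72 mm


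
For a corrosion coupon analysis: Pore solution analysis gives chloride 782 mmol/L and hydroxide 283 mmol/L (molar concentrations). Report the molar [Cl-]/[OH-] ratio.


Threshold parameter = [Cl-] / [OH-] (molar basis; both in mmol/L, so units cancel)
Ratio = 782 / 283 = 2.76

2.76


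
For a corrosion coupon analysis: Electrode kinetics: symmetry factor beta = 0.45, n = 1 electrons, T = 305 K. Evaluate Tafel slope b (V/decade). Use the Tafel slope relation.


Apply the Tafel slope relation: b = 2.303*R*T/(beta*n*F)
Numerator: 2.303 * 8.314 * 305 = 5839.88
Denominator: 0.45 * 1 * 96485 = 43418.25
b = 5839.88 / 43418.25 = 0.1345 V/decade

0.1345 V/decade


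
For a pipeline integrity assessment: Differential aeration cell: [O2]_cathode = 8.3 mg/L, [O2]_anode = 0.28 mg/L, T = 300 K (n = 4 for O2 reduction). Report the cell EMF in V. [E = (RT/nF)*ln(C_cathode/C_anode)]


Apply the Nernst concentration-cell relation: E = (RT/nF)*ln(C_cathode/C_anode)
RT/nF = 8.314*300/(4*96485) = 0.00646266 V
ln(8.3/0.28) = 3.38922
E = 0.00646266 * 3.38922 = 0.0219 V

0.0219 V


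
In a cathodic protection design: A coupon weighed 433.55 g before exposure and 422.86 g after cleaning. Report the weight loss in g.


Weight loss = initial − final
WL = 433.55 − 422.86 = 10.69 g

10.69 g


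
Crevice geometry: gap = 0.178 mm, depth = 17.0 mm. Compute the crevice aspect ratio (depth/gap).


Aspect ratio = depth / gap
Ratio = 17.0 / 0.178 = 95.5

95.5


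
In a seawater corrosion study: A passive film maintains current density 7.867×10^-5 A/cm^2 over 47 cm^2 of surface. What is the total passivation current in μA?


I = i_pass * A, then convert A → μA (×10^6)
I = 7.867×10^-5 * 47 * 10^6 = 3697.49 μA

3697.49 μA


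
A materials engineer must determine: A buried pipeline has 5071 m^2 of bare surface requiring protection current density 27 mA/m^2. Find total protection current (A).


I = area * current density, then convert mA → A (÷1000)
I = 5071 * 27 / 1000 = 136.92 A

136.92 A


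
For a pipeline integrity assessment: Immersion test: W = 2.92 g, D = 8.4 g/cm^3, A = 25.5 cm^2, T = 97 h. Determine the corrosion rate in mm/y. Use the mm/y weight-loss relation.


Apply the mm/y weight-loss relation: CR = 87600 * W / (D * A * T)
Numerator: 87600 * 2.92 = 255792.0
Denominator: 8.4 * 25.5 * 97 = 20777.4
CR = 255792.0 / 20777.4 = 12.31107 mm/y

12.31107 mm/y


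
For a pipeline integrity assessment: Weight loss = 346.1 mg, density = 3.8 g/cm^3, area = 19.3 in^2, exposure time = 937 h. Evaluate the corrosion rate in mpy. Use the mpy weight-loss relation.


Apply the mpy weight-loss relation: CR = 534 * W / (D * A * T)
Numerator: 534 * 346.1 = 184817.4
Denominator: 3.8 * 19.3 * 937 = 68719.58
CR = 184817.4 / 68719.58 = 2.68944 mpy

2.68944 mpy


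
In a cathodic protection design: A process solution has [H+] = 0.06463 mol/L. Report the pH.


pH = −log10[H+]
pH = −log10(0.06463) = 1.19

1.19


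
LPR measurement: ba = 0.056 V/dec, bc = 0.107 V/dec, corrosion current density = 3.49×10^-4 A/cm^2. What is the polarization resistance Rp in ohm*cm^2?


Apply the Stern-Geary equation: Rp = ba*bc / (2.303*icorr*(ba+bc))
ba*bc = 0.056*0.107 = 0.005992
ba+bc = 0.163; 2.303*icorr*(ba+bc) = 2.303*3.49×10^-4*0.163 = 1.3101076×10^-4
Rp = 0.005992 / 1.3101076×10^-4 = 45.74 ohm*cm^2

45.74 ohm*cm^2


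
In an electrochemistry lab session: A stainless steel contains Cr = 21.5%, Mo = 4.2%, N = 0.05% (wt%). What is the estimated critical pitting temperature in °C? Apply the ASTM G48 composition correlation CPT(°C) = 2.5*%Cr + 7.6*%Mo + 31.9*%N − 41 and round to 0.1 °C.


Apply the ASTM G48 empirical CPT estimate: CPT(°C) = 2.5*%Cr + 7.6*%Mo + 31.9*%N − 41
2.5*21.5 = 53.75; 7.6*4.2 = 31.92; 31.9*0.05 = 1.595
CPT = 53.75 + 31.92 + 1.595 − 41 = 46.265 °C
Rounded to 0.1 °C: CPT ≈ 46.3 °C

46.3 °C


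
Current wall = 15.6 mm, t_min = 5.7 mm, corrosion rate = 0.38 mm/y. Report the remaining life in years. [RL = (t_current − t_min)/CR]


Apply the remaining-life relation: RL = (t_current − t_min) / CR
RL = (15.6 − 5.7) / 0.38 = 9.9 / 0.38 = 26.1 years

26.1 years


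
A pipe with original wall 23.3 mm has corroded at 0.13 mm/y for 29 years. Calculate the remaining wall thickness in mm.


Remaining wall = original − CR × time
t = 23.3 − 0.13*29 = 23.3 − 3.77 = 19.53 mm

19.53 mm


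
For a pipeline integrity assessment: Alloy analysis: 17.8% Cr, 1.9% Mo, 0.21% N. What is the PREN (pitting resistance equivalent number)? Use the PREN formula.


Apply the PREN formula: PREN = Cr + 3.3*Mo + 16*N
PREN = 17.8 + 3.3*1.9 + 16*0.21
PREN = 17.8 + 6.27 + 3.36 = 27.43

27.43


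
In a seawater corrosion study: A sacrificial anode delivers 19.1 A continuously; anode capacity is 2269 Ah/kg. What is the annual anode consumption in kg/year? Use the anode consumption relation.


Annual consumption = current * hours per year / capacity
Rate = 19.1 * 8760 / 2269 = 73.7 kg/year

73.7 kg/year


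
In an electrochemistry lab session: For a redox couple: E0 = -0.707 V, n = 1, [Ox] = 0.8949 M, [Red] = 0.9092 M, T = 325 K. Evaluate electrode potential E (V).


Apply the Nernst equation: E = E0 + (RT/nF)*ln([Ox]/[Red])
Step 1: RT/nF = 8.314*325/(1*96485) = 0.02800487 V
Step 2: [Ox]/[Red] = 0.8949/0.9092 = 0.984272
Step 3: ln(0.984272) = -0.015853
Step 4: correction = 0.02800487 * -0.015853 = -0.0004 V
E = -0.707 + -0.0004 = -0.7074 V

-0.7074 V


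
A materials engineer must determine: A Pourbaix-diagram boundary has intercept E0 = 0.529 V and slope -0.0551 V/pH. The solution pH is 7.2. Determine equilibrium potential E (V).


Apply the Pourbaix line equation: E = E0 + slope*pH
E = 0.529 + (-0.0551)*7.2 = 0.529 + (-0.39672) = 0.13228 V
Rounded to 4 decimal places: E = 0.1323 V

0.1323 V


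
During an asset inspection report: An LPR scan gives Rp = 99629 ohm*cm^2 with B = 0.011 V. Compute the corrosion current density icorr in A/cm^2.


Apply the Stern-Geary relation: icorr = B / Rp
icorr = 0.011 / 99629 = 1.104×10^-7 A/cm^2

1.104×10^-7 A/cm^2


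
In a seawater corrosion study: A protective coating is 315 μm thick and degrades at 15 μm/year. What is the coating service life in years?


Service life = thickness / degradation rate
Life = 315 / 15 = 21.0 years

21.0 years


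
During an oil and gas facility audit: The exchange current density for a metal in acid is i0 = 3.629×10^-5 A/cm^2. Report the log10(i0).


i0 = 3.629×10^-5 A/cm^2
log10(i0) = -4.44

-4.44


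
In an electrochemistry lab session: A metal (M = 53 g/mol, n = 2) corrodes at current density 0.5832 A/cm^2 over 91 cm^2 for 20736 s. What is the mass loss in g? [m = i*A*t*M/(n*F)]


Apply Faraday's law: m = i*A*t*M / (n*F)
Total charge passed Q = i*A*t = 0.5832*91*20736 = 1100484.4032 C
m = Q*M/(n*F) = 1100484.4032*53/(2*96485) = 302.253 g

302.253 g


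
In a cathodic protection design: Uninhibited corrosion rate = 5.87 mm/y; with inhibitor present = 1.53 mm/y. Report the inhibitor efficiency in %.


Apply the inhibitor-efficiency definition: IE = (CR_blank − CR_inh)/CR_blank × 100
IE = (5.87 − 1.53) / 5.87 × 100
IE = 4.34 / 5.87 × 100 = 73.9 %

73.9 %


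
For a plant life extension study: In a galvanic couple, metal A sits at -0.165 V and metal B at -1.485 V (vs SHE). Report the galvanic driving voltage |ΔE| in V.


Driving voltage is the absolute potential difference.
|ΔE| = |-0.165 − (-1.485)| = 1.32 V

1.32 V


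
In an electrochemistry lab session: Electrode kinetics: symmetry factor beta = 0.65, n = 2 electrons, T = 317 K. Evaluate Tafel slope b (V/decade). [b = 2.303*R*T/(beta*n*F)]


Apply the Tafel slope relation: b = 2.303*R*T/(beta*n*F)
Numerator: 2.303 * 8.314 * 317 = 6069.64
Denominator: 0.65 * 2 * 96485 = 125430.5
b = 6069.64 / 125430.5 = 0.0484 V/decade

0.0484 V/decade


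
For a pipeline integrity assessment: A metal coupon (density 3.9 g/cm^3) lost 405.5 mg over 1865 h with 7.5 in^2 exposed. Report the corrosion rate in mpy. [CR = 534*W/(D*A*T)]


Apply the mpy weight-loss relation: CR = 534 * W / (D * A * T)
Numerator: 534 * 405.5 = 216537.0
Denominator: 3.9 * 7.5 * 1865 = 54551.25
CR = 216537.0 / 54551.25 = 3.9694 mpy

3.9694 mpy


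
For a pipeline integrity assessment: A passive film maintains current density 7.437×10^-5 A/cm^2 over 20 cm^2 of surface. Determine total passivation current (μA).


I = i_pass * A, then convert A → μA (×10^6)
I = 7.437×10^-5 * 20 * 10^6 = 1487.4 μA

1487.4 μA


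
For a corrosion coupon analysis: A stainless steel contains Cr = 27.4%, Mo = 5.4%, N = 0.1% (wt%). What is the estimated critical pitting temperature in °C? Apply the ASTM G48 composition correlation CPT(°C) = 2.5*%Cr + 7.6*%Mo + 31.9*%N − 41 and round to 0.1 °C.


Apply the ASTM G48 empirical CPT estimate: CPT(°C) = 2.5*%Cr + 7.6*%Mo + 31.9*%N − 41
2.5*27.4 = 68.5; 7.6*5.4 = 41.04; 31.9*0.1 = 3.19
CPT = 68.5 + 41.04 + 3.19 − 41 = 71.73 °C
Rounded to 0.1 °C: CPT ≈ 71.7 °C

71.7 °C


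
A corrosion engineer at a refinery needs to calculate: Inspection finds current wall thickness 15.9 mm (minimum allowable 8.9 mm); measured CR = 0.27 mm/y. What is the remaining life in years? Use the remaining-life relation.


Apply the remaining-life relation: RL = (t_current − t_min) / CR
RL = (15.9 − 8.9) / 0.27 = 7.0 / 0.27 = 25.9 years

25.9 years


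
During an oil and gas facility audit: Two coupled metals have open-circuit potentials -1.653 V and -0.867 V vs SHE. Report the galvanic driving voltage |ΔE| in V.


Driving voltage is the absolute potential difference.
|ΔE| = |-1.653 − (-0.867)| = 0.786 V

0.786 V


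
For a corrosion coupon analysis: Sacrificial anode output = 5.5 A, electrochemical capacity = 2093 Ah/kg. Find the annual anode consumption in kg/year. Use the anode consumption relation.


Annual consumption = current * hours per year / capacity
Rate = 5.5 * 8760 / 2093 = 23.0 kg/year

23.0 kg/year


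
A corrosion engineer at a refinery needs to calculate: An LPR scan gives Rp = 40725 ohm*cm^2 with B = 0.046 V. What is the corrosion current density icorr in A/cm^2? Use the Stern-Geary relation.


Apply the Stern-Geary relation: icorr = B / Rp
icorr = 0.046 / 40725 = 1.13×10^-6 A/cm^2

1.13×10^-6 A/cm^2


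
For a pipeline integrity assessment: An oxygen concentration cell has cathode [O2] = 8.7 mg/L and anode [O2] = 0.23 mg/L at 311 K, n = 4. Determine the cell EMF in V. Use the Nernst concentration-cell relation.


Apply the Nernst concentration-cell relation: E = (RT/nF)*ln(C_cathode/C_anode)
RT/nF = 8.314*311/(4*96485) = 0.00669963 V
ln(8.7/0.23) = 3.633
E = 0.00669963 * 3.633 = 0.02434 V

0.02434 V


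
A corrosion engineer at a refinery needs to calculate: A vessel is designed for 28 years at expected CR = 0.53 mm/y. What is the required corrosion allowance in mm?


Corrosion allowance = CR × design life
CA = 0.53 * 28 = 14.84 mm

14.84 mm


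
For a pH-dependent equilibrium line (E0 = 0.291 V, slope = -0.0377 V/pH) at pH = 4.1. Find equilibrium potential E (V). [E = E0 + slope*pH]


Apply the Pourbaix line equation: E = E0 + slope*pH
E = 0.291 + (-0.0377)*4.1 = 0.291 + (-0.15457) = 0.13643 V
Rounded to 3 decimal places: E = 0.136 V

0.136 V


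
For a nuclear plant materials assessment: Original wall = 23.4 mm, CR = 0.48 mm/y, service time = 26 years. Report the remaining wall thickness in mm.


Remaining wall = original − CR × time
t = 23.4 − 0.48*26 = 23.4 − 12.48 = 10.92 mm

10.92 mm


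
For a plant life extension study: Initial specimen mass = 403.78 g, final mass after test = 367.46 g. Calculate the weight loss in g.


Weight loss = initial − final
WL = 403.78 − 367.46 = 36.32 g

36.32 g


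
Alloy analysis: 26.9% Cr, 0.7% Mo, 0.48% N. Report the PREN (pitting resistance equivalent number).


Apply the PREN formula: PREN = Cr + 3.3*Mo + 16*N
PREN = 26.9 + 3.3*0.7 + 16*0.48
PREN = 26.9 + 2.31 + 7.68 = 36.89

36.89


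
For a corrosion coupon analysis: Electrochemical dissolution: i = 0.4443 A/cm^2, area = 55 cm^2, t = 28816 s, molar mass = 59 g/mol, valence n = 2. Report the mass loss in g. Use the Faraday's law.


Apply Faraday's law: m = i*A*t*M / (n*F)
Total charge passed Q = i*A*t = 0.4443*55*28816 = 704162.184 C
m = Q*M/(n*F) = 704162.184*59/(2*96485) = 215.2955 g

215.2955 g


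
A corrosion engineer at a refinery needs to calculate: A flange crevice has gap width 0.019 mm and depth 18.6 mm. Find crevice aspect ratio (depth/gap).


Aspect ratio = depth / gap
Ratio = 18.6 / 0.019 = 978.9

978.9


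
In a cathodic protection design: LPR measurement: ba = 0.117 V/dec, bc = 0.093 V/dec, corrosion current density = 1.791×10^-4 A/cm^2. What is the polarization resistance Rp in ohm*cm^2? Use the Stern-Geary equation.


Apply the Stern-Geary equation: Rp = ba*bc / (2.303*icorr*(ba+bc))
ba*bc = 0.117*0.093 = 0.010881
ba+bc = 0.21; 2.303*icorr*(ba+bc) = 2.303*1.791×10^-4*0.21 = 8.6618133×10^-5
Rp = 0.010881 / 8.6618133×10^-5 = 125.62 ohm*cm^2

125.62 ohm*cm^2


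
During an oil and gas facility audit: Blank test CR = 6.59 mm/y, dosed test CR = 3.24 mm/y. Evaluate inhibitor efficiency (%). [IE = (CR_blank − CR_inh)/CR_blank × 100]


Apply the inhibitor-efficiency definition: IE = (CR_blank − CR_inh)/CR_blank × 100
IE = (6.59 − 3.24) / 6.59 × 100
IE = 3.35 / 6.59 × 100 = 50.8 %

50.8 %


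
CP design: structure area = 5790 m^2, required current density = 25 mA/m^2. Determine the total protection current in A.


I = area * current density, then convert mA → A (÷1000)
I = 5790 * 25 / 1000 = 144.75 A

144.75 A


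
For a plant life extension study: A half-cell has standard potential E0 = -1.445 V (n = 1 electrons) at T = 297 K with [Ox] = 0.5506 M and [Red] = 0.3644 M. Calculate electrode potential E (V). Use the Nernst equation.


Apply the Nernst equation: E = E0 + (RT/nF)*ln([Ox]/[Red])
Step 1: RT/nF = 8.314*297/(1*96485) = 0.02559214 V
Step 2: [Ox]/[Red] = 0.5506/0.3644 = 1.510977
Step 3: ln(1.510977) = 0.412756
Step 4: correction = 0.02559214 * 0.412756 = 0.0106 V
E = -1.445 + 0.0106 = -1.4344 V

-1.4344 V


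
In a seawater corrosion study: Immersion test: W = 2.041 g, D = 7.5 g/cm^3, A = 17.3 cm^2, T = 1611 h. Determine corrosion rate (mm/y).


Apply the mm/y weight-loss relation: CR = 87600 * W / (D * A * T)
Numerator: 87600 * 2.041 = 178791.6
Denominator: 7.5 * 17.3 * 1611 = 209027.25
CR = 178791.6 / 209027.25 = 0.855351 mm/y

0.855351 mm/y


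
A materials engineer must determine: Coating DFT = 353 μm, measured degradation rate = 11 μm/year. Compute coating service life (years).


Service life = thickness / degradation rate
Life = 353 / 11 = 32.1 years

32.1 years


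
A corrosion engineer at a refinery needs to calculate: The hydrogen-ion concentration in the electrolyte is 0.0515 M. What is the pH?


pH = −log10[H+]
pH = −log10(0.0515) = 1.29

1.29


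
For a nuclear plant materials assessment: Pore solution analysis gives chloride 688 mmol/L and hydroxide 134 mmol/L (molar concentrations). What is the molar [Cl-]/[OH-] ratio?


Threshold parameter = [Cl-] / [OH-] (molar basis; both in mmol/L, so units cancel)
Ratio = 688 / 134 = 5.13

5.13


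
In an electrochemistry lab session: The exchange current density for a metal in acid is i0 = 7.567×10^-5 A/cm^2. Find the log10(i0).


i0 = 7.567×10^-5 A/cm^2
log10(i0) = -4.121

-4.121


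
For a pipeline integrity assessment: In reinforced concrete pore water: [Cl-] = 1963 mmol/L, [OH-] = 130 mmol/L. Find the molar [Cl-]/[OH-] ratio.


Threshold parameter = [Cl-] / [OH-] (molar basis; both in mmol/L, so units cancel)
Ratio = 1963 / 130 = 15.1

15.1


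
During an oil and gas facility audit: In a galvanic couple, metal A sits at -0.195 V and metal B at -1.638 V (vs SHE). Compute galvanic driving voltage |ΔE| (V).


Driving voltage is the absolute potential difference.
|ΔE| = |-0.195 − (-1.638)| = 1.443 V

1.443 V


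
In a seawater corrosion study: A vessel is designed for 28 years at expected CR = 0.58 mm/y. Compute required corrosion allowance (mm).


Corrosion allowance = CR × design life
CA = 0.58 * 28 = 16.24 mm

16.24 mm


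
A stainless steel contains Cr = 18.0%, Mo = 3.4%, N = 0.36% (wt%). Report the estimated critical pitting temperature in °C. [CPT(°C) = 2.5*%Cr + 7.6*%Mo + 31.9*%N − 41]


Apply the ASTM G48 empirical CPT estimate: CPT(°C) = 2.5*%Cr + 7.6*%Mo + 31.9*%N − 41
2.5*18.0 = 45; 7.6*3.4 = 25.84; 31.9*0.36 = 11.484
CPT = 45 + 25.84 + 11.484 − 41 = 41.324 °C
Rounded to 0.1 °C: CPT ≈ 41.3 °C

41.3 °C


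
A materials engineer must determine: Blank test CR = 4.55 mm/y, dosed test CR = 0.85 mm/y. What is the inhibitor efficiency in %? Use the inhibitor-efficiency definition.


Apply the inhibitor-efficiency definition: IE = (CR_blank − CR_inh)/CR_blank × 100
IE = (4.55 − 0.85) / 4.55 × 100
IE = 3.7 / 4.55 × 100 = 81.3 %

81.3 %


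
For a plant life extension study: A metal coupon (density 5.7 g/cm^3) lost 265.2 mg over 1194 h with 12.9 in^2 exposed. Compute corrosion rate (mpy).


Apply the mpy weight-loss relation: CR = 534 * W / (D * A * T)
Numerator: 534 * 265.2 = 141616.8
Denominator: 5.7 * 12.9 * 1194 = 87794.82
CR = 141616.8 / 87794.82 = 1.613 mpy

1.613 mpy


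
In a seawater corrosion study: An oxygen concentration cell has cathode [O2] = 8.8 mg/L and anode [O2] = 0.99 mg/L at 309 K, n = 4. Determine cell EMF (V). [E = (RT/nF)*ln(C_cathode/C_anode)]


Apply the Nernst concentration-cell relation: E = (RT/nF)*ln(C_cathode/C_anode)
RT/nF = 8.314*309/(4*96485) = 0.00665654 V
ln(8.8/0.99) = 2.1848
E = 0.00665654 * 2.1848 = 0.01454 V

0.01454 V


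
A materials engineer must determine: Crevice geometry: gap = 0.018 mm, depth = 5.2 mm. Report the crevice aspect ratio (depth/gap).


Aspect ratio = depth / gap
Ratio = 5.2 / 0.018 = 288.9

288.9


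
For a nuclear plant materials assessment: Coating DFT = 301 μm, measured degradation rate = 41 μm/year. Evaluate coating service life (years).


Service life = thickness / degradation rate
Life = 301 / 41 = 7.3 years

7.3 years


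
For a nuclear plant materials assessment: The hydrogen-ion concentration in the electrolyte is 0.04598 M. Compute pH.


pH = −log10[H+]
pH = −log10(0.04598) = 1.34

1.34


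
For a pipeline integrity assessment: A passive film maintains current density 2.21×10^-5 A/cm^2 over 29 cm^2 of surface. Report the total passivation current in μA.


I = i_pass * A, then convert A → μA (×10^6)
I = 2.21×10^-5 * 29 * 10^6 = 640.9 μA

640.9 μA


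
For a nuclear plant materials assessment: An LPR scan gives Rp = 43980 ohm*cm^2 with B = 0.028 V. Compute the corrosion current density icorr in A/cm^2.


Apply the Stern-Geary relation: icorr = B / Rp
icorr = 0.028 / 43980 = 6.367×10^-7 A/cm^2

6.367×10^-7 A/cm^2


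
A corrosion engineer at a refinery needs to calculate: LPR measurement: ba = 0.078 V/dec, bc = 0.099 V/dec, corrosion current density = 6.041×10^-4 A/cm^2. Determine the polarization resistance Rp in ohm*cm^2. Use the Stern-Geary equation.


Apply the Stern-Geary equation: Rp = ba*bc / (2.303*icorr*(ba+bc))
ba*bc = 0.078*0.099 = 0.007722
ba+bc = 0.177; 2.303*icorr*(ba+bc) = 2.303*6.041×10^-4*0.177 = 2.4624989×10^-4
Rp = 0.007722 / 2.4624989×10^-4 = 31.4 ohm*cm^2

31.4 ohm*cm^2


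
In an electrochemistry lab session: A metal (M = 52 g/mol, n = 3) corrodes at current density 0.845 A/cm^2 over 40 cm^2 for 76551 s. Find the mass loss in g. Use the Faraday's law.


Apply Faraday's law: m = i*A*t*M / (n*F)
Total charge passed Q = i*A*t = 0.845*40*76551 = 2587423.8 C
m = Q*M/(n*F) = 2587423.8*52/(3*96485) = 464.8254 g

464.8254 g


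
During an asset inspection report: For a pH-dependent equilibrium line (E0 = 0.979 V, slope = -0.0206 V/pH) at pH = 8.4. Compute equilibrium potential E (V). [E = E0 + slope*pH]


Apply the Pourbaix line equation: E = E0 + slope*pH
E = 0.979 + (-0.0206)*8.4 = 0.979 + (-0.17304) = 0.80596 V
Rounded to 4 decimal places: E = 0.8060 V

0.8060 V


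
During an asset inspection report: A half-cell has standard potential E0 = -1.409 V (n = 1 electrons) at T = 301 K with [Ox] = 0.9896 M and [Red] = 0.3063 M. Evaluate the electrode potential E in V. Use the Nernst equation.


Apply the Nernst equation: E = E0 + (RT/nF)*ln([Ox]/[Red])
Step 1: RT/nF = 8.314*301/(1*96485) = 0.02593682 V
Step 2: [Ox]/[Red] = 0.9896/0.3063 = 3.230819
Step 3: ln(3.230819) = 1.172736
Step 4: correction = 0.02593682 * 1.172736 = 0.0304 V
E = -1.409 + 0.0304 = -1.3786 V

-1.3786 V


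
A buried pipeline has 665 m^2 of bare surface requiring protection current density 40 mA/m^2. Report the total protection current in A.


I = area * current density, then convert mA → A (÷1000)
I = 665 * 40 / 1000 = 26.6 A

26.6 A


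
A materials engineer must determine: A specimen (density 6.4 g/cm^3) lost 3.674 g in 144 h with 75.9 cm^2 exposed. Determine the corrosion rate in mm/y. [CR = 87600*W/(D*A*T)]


Apply the mm/y weight-loss relation: CR = 87600 * W / (D * A * T)
Numerator: 87600 * 3.674 = 321842.4
Denominator: 6.4 * 75.9 * 144 = 69949.44
CR = 321842.4 / 69949.44 = 4.601072 mm/y

4.601072 mm/y


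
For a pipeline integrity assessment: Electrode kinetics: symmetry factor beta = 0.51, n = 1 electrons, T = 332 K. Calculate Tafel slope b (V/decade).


Apply the Tafel slope relation: b = 2.303*R*T/(beta*n*F)
Numerator: 2.303 * 8.314 * 332 = 6356.85
Denominator: 0.51 * 1 * 96485 = 49207.35
b = 6356.85 / 49207.35 = 0.129 V/decade

0.129 V/decade


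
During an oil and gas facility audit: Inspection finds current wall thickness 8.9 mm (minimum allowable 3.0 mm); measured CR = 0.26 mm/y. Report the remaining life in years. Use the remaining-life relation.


Apply the remaining-life relation: RL = (t_current − t_min) / CR
RL = (8.9 − 3.0) / 0.26 = 5.9 / 0.26 = 22.7 years

22.7 years


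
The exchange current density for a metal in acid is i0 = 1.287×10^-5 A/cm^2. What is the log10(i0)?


i0 = 1.287×10^-5 A/cm^2
log10(i0) = -4.89

-4.89


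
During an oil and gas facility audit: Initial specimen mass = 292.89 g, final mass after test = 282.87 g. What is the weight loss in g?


Weight loss = initial − final
WL = 292.89 − 282.87 = 10.02 g

10.02 g


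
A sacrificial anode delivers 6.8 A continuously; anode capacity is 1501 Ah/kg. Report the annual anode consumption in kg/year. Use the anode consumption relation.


Annual consumption = current * hours per year / capacity
Rate = 6.8 * 8760 / 1501 = 39.7 kg/year

39.7 kg/year


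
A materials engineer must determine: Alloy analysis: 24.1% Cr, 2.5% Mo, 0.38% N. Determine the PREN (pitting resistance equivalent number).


Apply the PREN formula: PREN = Cr + 3.3*Mo + 16*N
PREN = 24.1 + 3.3*2.5 + 16*0.38
PREN = 24.1 + 8.25 + 6.08 = 38.43

38.43


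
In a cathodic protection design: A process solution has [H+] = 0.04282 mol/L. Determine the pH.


pH = −log10[H+]
pH = −log10(0.04282) = 1.37

1.37


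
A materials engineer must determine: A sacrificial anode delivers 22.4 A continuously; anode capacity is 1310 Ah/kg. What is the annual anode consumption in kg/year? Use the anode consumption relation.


Annual consumption = current * hours per year / capacity
Rate = 22.4 * 8760 / 1310 = 149.8 kg/year

149.8 kg/year


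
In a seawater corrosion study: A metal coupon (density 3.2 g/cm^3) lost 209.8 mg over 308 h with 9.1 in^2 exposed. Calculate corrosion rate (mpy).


Apply the mpy weight-loss relation: CR = 534 * W / (D * A * T)
Numerator: 534 * 209.8 = 112033.2
Denominator: 3.2 * 9.1 * 308 = 8968.96
CR = 112033.2 / 8968.96 = 12.49121 mpy

12.49121 mpy


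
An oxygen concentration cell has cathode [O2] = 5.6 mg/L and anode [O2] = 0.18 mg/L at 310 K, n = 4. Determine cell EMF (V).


Apply the Nernst concentration-cell relation: E = (RT/nF)*ln(C_cathode/C_anode)
RT/nF = 8.314*310/(4*96485) = 0.00667808 V
ln(5.6/0.18) = 3.43757
E = 0.00667808 * 3.43757 = 0.02296 V

0.02296 V


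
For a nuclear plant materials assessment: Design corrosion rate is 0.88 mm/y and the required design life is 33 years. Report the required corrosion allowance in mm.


Corrosion allowance = CR × design life
CA = 0.88 * 33 = 29.04 mm

29.04 mm


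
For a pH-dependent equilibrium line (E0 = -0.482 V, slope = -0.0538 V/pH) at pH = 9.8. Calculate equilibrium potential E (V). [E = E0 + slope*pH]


Apply the Pourbaix line equation: E = E0 + slope*pH
E = -0.482 + (-0.0538)*9.8 = -0.482 + (-0.52724) = -1.00924 V
Rounded to 4 decimal places: E = -1.0092 V

-1.0092 V


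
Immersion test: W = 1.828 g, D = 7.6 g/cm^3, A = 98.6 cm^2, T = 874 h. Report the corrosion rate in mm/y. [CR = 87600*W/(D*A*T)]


Apply the mm/y weight-loss relation: CR = 87600 * W / (D * A * T)
Numerator: 87600 * 1.828 = 160132.8
Denominator: 7.6 * 98.6 * 874 = 654940.64
CR = 160132.8 / 654940.64 = 0.2445 mm/y

0.2445 mm/y


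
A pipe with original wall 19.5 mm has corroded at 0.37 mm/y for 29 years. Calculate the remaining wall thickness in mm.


Remaining wall = original − CR × time
t = 19.5 − 0.37*29 = 19.5 − 10.73 = 8.77 mm

8.77 mm


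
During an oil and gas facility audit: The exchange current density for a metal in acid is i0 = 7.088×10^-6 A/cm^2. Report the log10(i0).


i0 = 7.088×10^-6 A/cm^2
log10(i0) = -5.149

-5.149


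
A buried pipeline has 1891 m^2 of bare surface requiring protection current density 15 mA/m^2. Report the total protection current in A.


I = area * current density, then convert mA → A (÷1000)
I = 1891 * 15 / 1000 = 28.37 A

28.37 A


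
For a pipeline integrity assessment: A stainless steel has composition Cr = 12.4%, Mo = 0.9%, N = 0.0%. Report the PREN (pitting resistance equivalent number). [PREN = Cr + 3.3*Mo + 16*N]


Apply the PREN formula: PREN = Cr + 3.3*Mo + 16*N
PREN = 12.4 + 3.3*0.9 + 16*0.0
PREN = 12.4 + 2.97 + 0.0 = 15.37

15.37


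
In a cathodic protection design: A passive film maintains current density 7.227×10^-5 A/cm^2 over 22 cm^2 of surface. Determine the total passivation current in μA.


I = i_pass * A, then convert A → μA (×10^6)
I = 7.227×10^-5 * 22 * 10^6 = 1589.94 μA

1589.94 μA


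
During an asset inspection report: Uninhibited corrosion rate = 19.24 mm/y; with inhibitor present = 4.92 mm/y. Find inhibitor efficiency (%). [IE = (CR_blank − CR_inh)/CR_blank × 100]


Apply the inhibitor-efficiency definition: IE = (CR_blank − CR_inh)/CR_blank × 100
IE = (19.24 − 4.92) / 19.24 × 100
IE = 14.32 / 19.24 × 100 = 74.4 %

74.4 %


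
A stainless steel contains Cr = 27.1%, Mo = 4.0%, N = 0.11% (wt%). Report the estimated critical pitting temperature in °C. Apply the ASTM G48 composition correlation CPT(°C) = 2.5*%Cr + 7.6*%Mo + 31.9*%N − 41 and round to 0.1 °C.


Apply the ASTM G48 empirical CPT estimate: CPT(°C) = 2.5*%Cr + 7.6*%Mo + 31.9*%N − 41
2.5*27.1 = 67.75; 7.6*4.0 = 30.4; 31.9*0.11 = 3.509
CPT = 67.75 + 30.4 + 3.509 − 41 = 60.659 °C
Rounded to 0.1 °C: CPT ≈ 60.7 °C

60.7 °C


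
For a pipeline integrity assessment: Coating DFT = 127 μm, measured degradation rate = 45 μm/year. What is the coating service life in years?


Service life = thickness / degradation rate
Life = 127 / 45 = 2.8 years

2.8 years
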